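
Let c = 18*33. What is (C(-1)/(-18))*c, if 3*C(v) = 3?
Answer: -33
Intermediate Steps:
C(v) = 1 (C(v) = (⅓)*3 = 1)
c = 594
(C(-1)/(-18))*c = (1/(-18))*594 = (1*(-1/18))*594 = -1/18*594 = -33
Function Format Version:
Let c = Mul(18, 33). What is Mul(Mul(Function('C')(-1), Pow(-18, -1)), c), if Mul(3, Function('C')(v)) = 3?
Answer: -33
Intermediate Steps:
Function('C')(v) = 1 (Function('C')(v) = Mul(Rational(1, 3), 3) = 1)
c = 594
Mul(Mul(Function('C')(-1), Pow(-18, -1)), c) = Mul(Mul(1, Pow(-18, -1)), 594) = Mul(Mul(1, Rational(-1, 18)), 594) = Mul(Rational(-1, 18), 594) = -33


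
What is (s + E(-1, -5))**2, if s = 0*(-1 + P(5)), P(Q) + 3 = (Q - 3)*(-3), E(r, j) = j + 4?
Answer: 1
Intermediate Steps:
E(r, j) = 4 + j
P(Q) = 6 - 3*Q (P(Q) = -3 + (Q - 3)*(-3) = -3 + (-3 + Q)*(-3) = -3 + (9 - 3*Q) = 6 - 3*Q)
s = 0 (s = 0*(-1 + (6 - 3*5)) = 0*(-1 + (6 - 15)) = 0*(-1 - 9) = 0*(-10) = 0)
(s + E(-1, -5))**2 = (0 + (4 - 5))**2 = (0 - 1)**2 = (-1)**2 = 1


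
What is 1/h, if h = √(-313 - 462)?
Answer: -I*√31/155 ≈ -0.035921*I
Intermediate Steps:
h = 5*I*√31 (h = √(-775) = 5*I*√31 ≈ 27.839*I)
1/h = 1/(5*I*√31) = -I*√31/155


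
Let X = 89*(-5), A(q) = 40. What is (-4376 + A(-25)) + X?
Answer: -4781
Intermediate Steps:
X = -445
(-4376 + A(-25)) + X = (-4376 + 40) - 445 = -4336 - 445 = -4781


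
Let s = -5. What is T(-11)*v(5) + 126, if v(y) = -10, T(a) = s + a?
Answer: 286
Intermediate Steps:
T(a) = -5 + a
T(-11)*v(5) + 126 = (-5 - 11)*(-10) + 126 = -16*(-10) + 126 = 160 + 126 = 286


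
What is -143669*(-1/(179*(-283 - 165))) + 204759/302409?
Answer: -3002973877/2694531392 ≈ -1.1145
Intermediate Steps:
-143669*(-1/(179*(-283 - 165))) + 204759/302409 = -143669/((-448*(-179))) + 204759*(1/302409) = -143669/80192 + 22751/33601 = -3002973877/2694531392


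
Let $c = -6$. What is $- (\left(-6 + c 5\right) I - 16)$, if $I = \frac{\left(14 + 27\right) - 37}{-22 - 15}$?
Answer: $\frac{448}{37} \approx 12.108$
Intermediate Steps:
$I = - \frac{4}{37}$ ($I = \frac{41 - 37}{-37} = 4 \left(- \frac{1}{37}\right) = - \frac{4}{37} \approx -0.10811$)
$- (\left(-6 + c 5\right) I - 16) = - (\left(-6 - 30\right) \left(- \frac{4}{37}\right) - 16) = - (\left(-36\right) \left(- \frac{4}{37}\right) - 16) = - (\frac{144}{37} - 16) = \left(-1\right) \left(- \frac{448}{37}\right) = \frac{448}{37}$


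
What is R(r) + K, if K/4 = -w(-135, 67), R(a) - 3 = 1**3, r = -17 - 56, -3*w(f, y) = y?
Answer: 280/3 ≈ 93.333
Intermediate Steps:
w(f, y) = -y/3
r = -73
R(a) = 4 (R(a) = 3 + 1**3 = 3 + 1 = 4)
K = 268/3 (K = 4*(-(-1)*67/3) = 4*(-1*(-67/3)) = 4*(67/3) = 268/3 ≈ 89.333)
R(r) + K = 4 + 268/3 = 280/3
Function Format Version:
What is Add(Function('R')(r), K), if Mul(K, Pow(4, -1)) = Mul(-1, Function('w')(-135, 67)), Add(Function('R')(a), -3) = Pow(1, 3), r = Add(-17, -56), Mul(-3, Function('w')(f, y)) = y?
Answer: Rational(280, 3) ≈ 93.333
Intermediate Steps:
Function('w')(f, y) = Mul(Rational(-1, 3), y)
r = -73
Function('R')(a) = 4 (Function('R')(a) = Add(3, Pow(1, 3)) = Add(3, 1) = 4)
K = Rational(268, 3) (K = Mul(4, Mul(-1, Mul(Rational(-1, 3), 67))) = Mul(4, Mul(-1, Rational(-67, 3))) = Mul(4, Rational(67, 3)) = Rational(268, 3) ≈ 89.333)
Add(Function('R')(r), K) = Add(4, Rational(268, 3)) = Rational(280, 3)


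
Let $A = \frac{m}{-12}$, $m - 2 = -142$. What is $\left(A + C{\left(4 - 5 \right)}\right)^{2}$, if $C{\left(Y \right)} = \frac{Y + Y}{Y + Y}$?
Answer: $\frac{1444}{9} \approx 160.44$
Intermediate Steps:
$m = -140$ ($m = 2 - 142 = -140$)
$C{\left(Y \right)} = 1$ ($C{\left(Y \right)} = \frac{2 Y}{2 Y} = 2 Y \frac{1}{2 Y} = 1$)
$A = \frac{35}{3}$ ($A = - \frac{140}{-12} = \left(-140\right) \left(- \frac{1}{12}\right) = \frac{35}{3} \approx 11.667$)
$\left(A + C{\left(4 - 5 \right)}\right)^{2} = \left(\frac{35}{3} + 1\right)^{2} = \left(\frac{38}{3}\right)^{2} = \frac{1444}{9}$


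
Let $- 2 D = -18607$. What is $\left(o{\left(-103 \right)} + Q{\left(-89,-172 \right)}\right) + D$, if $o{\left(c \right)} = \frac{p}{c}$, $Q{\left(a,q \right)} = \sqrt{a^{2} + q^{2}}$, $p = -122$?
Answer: $\frac{1916765}{206} + \sqrt{37505} \approx 9498.3$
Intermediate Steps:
$D = \frac{18607}{2}$ ($D = \left(- \frac{1}{2}\right) \left(-18607\right) = \frac{18607}{2} \approx 9303.5$)
$o{\left(c \right)} = - \frac{122}{c}$
$\left(o{\left(-103 \right)} + Q{\left(-89,-172 \right)}\right) + D = \left(- \frac{122}{-103} + \sqrt{\left(-89\right)^{2} + \left(-172\right)^{2}}\right) + \frac{18607}{2} = \left(\left(-122\right) \left(- \frac{1}{103}\right) + \sqrt{7921 + 29584}\right) + \frac{18607}{2} = \left(\frac{122}{103} + \sqrt{37505}\right) + \frac{18607}{2} = \frac{1916765}{206} + \sqrt{37505}$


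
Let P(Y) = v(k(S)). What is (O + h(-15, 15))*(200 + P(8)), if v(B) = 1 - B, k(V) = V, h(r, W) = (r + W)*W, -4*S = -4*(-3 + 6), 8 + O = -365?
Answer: -73854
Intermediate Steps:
O = -373 (O = -8 - 365 = -373)
S = 3 (S = -(-1)*(-3 + 6) = -(-1)*3 = -1/4*(-12) = 3)
h(r, W) = W*(W + r) (h(r, W) = (W + r)*W = W*(W + r))
P(Y) = -2 (P(Y) = 1 - 1*3 = 1 - 3 = -2)
(O + h(-15, 15))*(200 + P(8)) = (-373 + 15*(15 - 15))*(200 - 2) = (-373 + 15*0)*198 = (-373 + 0)*198 = -373*198 = -73854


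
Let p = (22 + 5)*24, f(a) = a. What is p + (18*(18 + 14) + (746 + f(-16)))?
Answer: 1954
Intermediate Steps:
p = 648 (p = 27*24 = 648)
p + (18*(18 + 14) + (746 + f(-16))) = 648 + (18*(18 + 14) + (746 - 16)) = 648 + (18*32 + 730) = 648 + (576 + 730) = 648 + 1306 = 1954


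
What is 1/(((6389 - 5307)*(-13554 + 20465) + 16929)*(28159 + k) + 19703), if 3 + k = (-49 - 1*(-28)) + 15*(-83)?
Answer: 1/201530647293 ≈ 4.9620e-12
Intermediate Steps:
k = -1269 (k = -3 + ((-49 - 1*(-28)) + 15*(-83)) = -3 + ((-49 + 28) - 1245) = -3 + (-21 - 1245) = -3 - 1266 = -1269)
1/(((6389 - 5307)*(-13554 + 20465) + 16929)*(28159 + k) + 19703) = 1/(((6389 - 5307)*(-13554 + 20465) + 16929)*(28159 - 1269) + 19703) = 1/((1082*6911 + 16929)*26890 + 19703) = 1/((7477702 + 16929)*26890 + 19703) = 1/(7494631*26890 + 19703) = 1/(201530627590 + 19703) = 1/201530647293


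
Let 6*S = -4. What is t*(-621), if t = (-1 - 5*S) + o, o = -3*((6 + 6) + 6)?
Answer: 32085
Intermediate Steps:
S = -2/3 (S = (1/6)*(-4) = -2/3 ≈ -0.66667)
o = -54 (o = -3*(12 + 6) = -3*18 = -54)
t = -155/3 (t = (-1 - 5*(-2/3)) - 54 = (-1 + 10/3) - 54 = 7/3 - 54 = -155/3 ≈ -51.667)
t*(-621) = -155/3*(-621) = 32085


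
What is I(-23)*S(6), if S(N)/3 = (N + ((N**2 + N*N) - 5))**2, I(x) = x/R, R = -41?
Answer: 367701/41 ≈ 8968.3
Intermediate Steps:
I(x) = -x/41 (I(x) = x/(-41) = x*(-1/41) = -x/41)
S(N) = 3*(-5 + N + 2*N**2)**2 (S(N) = 3*(N + ((N**2 + N*N) - 5))**2 = 3*(N + ((N**2 + N**2) - 5))**2 = 3*(N + (2*N**2 - 5))**2 = 3*(N + (-5 + 2*N**2))**2 = 3*(-5 + N + 2*N**2)**2)
I(-23)*S(6) = (-1/41*(-23))*(3*(-5 + 6 + 2*6**2)**2) = 23*(3*(-5 + 6 + 2*36)**2)/41 = 23*(3*(-5 + 6 + 72)**2)/41 = 23*(3*73**2)/41 = 23*(3*5329)/41 = (23/41)*15987 = 367701/41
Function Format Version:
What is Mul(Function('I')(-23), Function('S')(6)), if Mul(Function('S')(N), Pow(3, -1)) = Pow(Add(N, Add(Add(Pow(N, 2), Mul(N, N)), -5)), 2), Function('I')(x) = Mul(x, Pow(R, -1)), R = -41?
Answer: Rational(367701, 41) ≈ 8968.3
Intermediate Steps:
Function('I')(x) = Mul(Rational(-1, 41), x) (Function('I')(x) = Mul(x, Pow(-41, -1)) = Mul(x, Rational(-1, 41)) = Mul(Rational(-1, 41), x))
Function('S')(N) = Mul(3, Pow(Add(-5, N, Mul(2, Pow(N, 2))), 2)) (Function('S')(N) = Mul(3, Pow(Add(N, Add(Add(Pow(N, 2), Mul(N, N)), -5)), 2)) = Mul(3, Pow(Add(N, Add(Add(Pow(N, 2), Pow(N, 2)), -5)), 2)) = Mul(3, Pow(Add(N, Add(Mul(2, Pow(N, 2)), -5)), 2)) = Mul(3, Pow(Add(N, Add(-5, Mul(2, Pow(N, 2)))), 2)) = Mul(3, Pow(Add(-5, N, Mul(2, Pow(N, 2))), 2)))
Mul(Function('I')(-23), Function('S')(6)) = Mul(Mul(Rational(-1, 41), -23), Mul(3, Pow(Add(-5, 6, Mul(2, Pow(6, 2))), 2))) = Mul(Rational(23, 41), Mul(3, Pow(Add(-5, 6, Mul(2, 36)), 2))) = Mul(Rational(23, 41), Mul(3, Pow(Add(-5, 6, 72), 2))) = Mul(Rational(23, 41), Mul(3, Pow(73, 2))) = Mul(Rational(23, 41), Mul(3, 5329)) = Mul(Rational(23, 41), 15987) = Rational(367701, 41)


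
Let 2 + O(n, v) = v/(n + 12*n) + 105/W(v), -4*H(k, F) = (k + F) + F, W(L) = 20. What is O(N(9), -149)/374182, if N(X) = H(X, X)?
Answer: 6947/525351528 ≈ 1.3224e-5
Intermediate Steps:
H(k, F) = -F/2 - k/4 (H(k, F) = -((k + F) + F)/4 = -((F + k) + F)/4 = -(k + 2*F)/4 = -F/2 - k/4)
N(X) = -3*X/4 (N(X) = -X/2 - X/4 = -3*X/4)
O(n, v) = 13/4 + v/(13*n) (O(n, v) = -2 + (v/(n + 12*n) + 105/20) = -2 + (v/((13*n)) + 105*(1/20)) = -2 + (v*(1/(13*n)) + 21/4) = -2 + (v/(13*n) + 21/4) = -2 + (21/4 + v/(13*n)) = 13/4 + v/(13*n))
O(N(9), -149)/374182 = (13/4 + (1/13)*(-149)/(-3/4*9))/374182 = (13/4 + (1/13)*(-149)/(-27/4))*(1/374182) = (13/4 + (1/13)*(-149)*(-4/27))*(1/374182) = (13/4 + 596/351)*(1/374182) = (6947/1404)*(1/374182) = 6947/525351528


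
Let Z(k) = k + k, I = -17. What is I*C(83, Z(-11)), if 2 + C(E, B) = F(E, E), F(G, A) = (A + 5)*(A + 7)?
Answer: -134606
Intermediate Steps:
F(G, A) = (5 + A)*(7 + A)
Z(k) = 2*k
C(E, B) = 33 + E**2 + 12*E (C(E, B) = -2 + (35 + E**2 + 12*E) = 33 + E**2 + 12*E)
I*C(83, Z(-11)) = -17*(33 + 83**2 + 12*83) = -17*(33 + 6889 + 996) = -17*7918 = -134606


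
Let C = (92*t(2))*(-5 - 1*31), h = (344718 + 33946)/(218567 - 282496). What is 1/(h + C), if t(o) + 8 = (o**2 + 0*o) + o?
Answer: 63929/423087032 ≈ 0.00015110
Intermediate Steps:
t(o) = -8 + o + o**2 (t(o) = -8 + ((o**2 + 0*o) + o) = -8 + ((o**2 + 0) + o) = -8 + (o**2 + o) = -8 + (o + o**2) = -8 + o + o**2)
h = -378664/63929 (h = 378664/(-63929) = 378664*(-1/63929) = -378664/63929 ≈ -5.9232)
C = 6624 (C = (92*(-8 + 2 + 2**2))*(-5 - 1*31) = (92*(-8 + 2 + 4))*(-5 - 31) = (92*(-2))*(-36) = -184*(-36) = 6624)
1/(h + C) = 1/(-378664/63929 + 6624) = 1/(423087032/63929) = 63929/423087032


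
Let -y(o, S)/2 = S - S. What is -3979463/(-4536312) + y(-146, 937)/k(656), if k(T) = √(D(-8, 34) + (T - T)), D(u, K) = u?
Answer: 3979463/4536312 ≈ 0.87725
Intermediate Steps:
y(o, S) = 0 (y(o, S) = -2*(S - S) = -2*0 = 0)
k(T) = 2*I*√2 (k(T) = √(-8 + (T - T)) = √(-8 + 0) = √(-8) = 2*I*√2)
-3979463/(-4536312) + y(-146, 937)/k(656) = -3979463/(-4536312) + 0/((2*I*√2)) = -3979463*(-1/4536312) + 0*(-I*√2/4) = 3979463/4536312 + 0 = 3979463/4536312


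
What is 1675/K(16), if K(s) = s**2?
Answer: 1675/256 ≈ 6.5430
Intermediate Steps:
1675/K(16) = 1675/(16**2) = 1675/256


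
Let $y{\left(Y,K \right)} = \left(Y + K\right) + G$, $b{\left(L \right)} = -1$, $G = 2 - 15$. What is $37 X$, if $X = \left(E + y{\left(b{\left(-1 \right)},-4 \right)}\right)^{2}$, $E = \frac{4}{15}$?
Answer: $\frac{2617972}{225} \approx 11635.0$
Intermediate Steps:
$G = -13$ ($G = 2 - 15 = -13$)
$y{\left(Y,K \right)} = -13 + K + Y$ ($y{\left(Y,K \right)} = \left(Y + K\right) - 13 = \left(K + Y\right) - 13 = -13 + K + Y$)
$E = \frac{4}{15}$ ($E = 4 \cdot \frac{1}{15} = \frac{4}{15} \approx 0.26667$)
$X = \frac{70756}{225}$ ($X = \left(\frac{4}{15} - 18\right)^{2} = \left(- \frac{266}{15}\right)^{2} = \frac{70756}{225} \approx 314.47$)
$37 X = 37 \cdot \frac{70756}{225} = \frac{2617972}{225}$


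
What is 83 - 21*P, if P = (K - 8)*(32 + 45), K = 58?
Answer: -80767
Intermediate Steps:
P = 3850 (P = (58 - 8)*(32 + 45) = 50*77 = 3850)
83 - 21*P = 83 - 21*3850 = 83 - 80850 = -80767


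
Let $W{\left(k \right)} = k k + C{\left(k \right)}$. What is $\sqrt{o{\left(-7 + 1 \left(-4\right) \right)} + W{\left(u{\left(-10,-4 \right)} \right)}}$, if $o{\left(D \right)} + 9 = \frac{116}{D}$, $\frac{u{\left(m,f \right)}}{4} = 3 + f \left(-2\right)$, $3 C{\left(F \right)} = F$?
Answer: $\frac{\sqrt{2102991}}{33} \approx 43.945$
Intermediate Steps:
$C{\left(F \right)} = \frac{F}{3}$
$u{\left(m,f \right)} = 12 - 8 f$ ($u{\left(m,f \right)} = 4 \left(3 + f \left(-2\right)\right) = 4 \left(3 - 2 f\right) = 12 - 8 f$)
$o{\left(D \right)} = -9 + \frac{116}{D}$
$W{\left(k \right)} = k^{2} + \frac{k}{3}$ ($W{\left(k \right)} = k k + \frac{k}{3} = k^{2} + \frac{k}{3}$)
$\sqrt{o{\left(-7 + 1 \left(-4\right) \right)} + W{\left(u{\left(-10,-4 \right)} \right)}} = \sqrt{\left(-9 + \frac{116}{-7 + 1 \left(-4\right)}\right) + \left(12 - -32\right) \left(\frac{1}{3} + \left(12 - -32\right)\right)} = \sqrt{\left(-9 + \frac{116}{-7 - 4}\right) + \left(12 + 32\right) \left(\frac{1}{3} + \left(12 + 32\right)\right)} = \sqrt{\left(-9 + \frac{116}{-11}\right) + 44 \left(\frac{1}{3} + 44\right)} = \sqrt{\left(-9 + 116 \left(- \frac{1}{11}\right)\right) + 44 \cdot \frac{133}{3}} = \sqrt{\left(-9 - \frac{116}{11}\right) + \frac{5852}{3}} = \sqrt{- \frac{215}{11} + \frac{5852}{3}} = \sqrt{\frac{63727}{33}} = \frac{\sqrt{2102991}}{33}$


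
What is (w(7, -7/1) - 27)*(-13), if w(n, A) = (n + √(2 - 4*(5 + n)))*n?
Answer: -286 - 91*I*√46 ≈ -286.0 - 617.19*I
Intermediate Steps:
w(n, A) = n*(n + √(-18 - 4*n)) (w(n, A) = (n + √(2 + (-20 - 4*n)))*n = (n + √(-18 - 4*n))*n = n*(n + √(-18 - 4*n)))
(w(7, -7/1) - 27)*(-13) = (7*(7 + √(-18 - 4*7)) - 27)*(-13) = (7*(7 + √(-18 - 28)) - 27)*(-13) = (7*(7 + √(-46)) - 27)*(-13) = (7*(7 + I*√46) - 27)*(-13) = ((49 + 7*I*√46) - 27)*(-13) = (22 + 7*I*√46)*(-13) = -286 - 91*I*√46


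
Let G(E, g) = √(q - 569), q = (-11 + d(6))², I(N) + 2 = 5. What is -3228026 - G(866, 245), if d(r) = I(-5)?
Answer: -3228026 - I*√505 ≈ -3.228e+6 - 22.472*I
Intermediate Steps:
I(N) = 3 (I(N) = -2 + 5 = 3)
d(r) = 3
q = 64 (q = (-11 + 3)² = (-8)² = 64)
G(E, g) = I*√505 (G(E, g) = √(64 - 569) = √(-505) = I*√505)
-3228026 - G(866, 245) = -3228026 - I*√505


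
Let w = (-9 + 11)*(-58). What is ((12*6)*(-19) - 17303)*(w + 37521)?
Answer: -698388755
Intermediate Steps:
w = -116 (w = 2*(-58) = -116)
((12*6)*(-19) - 17303)*(w + 37521) = ((12*6)*(-19) - 17303)*(-116 + 37521) = (72*(-19) - 17303)*37405 = (-1368 - 17303)*37405 = -18671*37405 = -698388755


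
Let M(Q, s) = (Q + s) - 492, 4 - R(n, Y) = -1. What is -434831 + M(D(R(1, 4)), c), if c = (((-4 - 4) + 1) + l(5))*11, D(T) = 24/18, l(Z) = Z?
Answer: -1306031/3 ≈ -4.3534e+5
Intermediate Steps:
R(n, Y) = 5 (R(n, Y) = 4 - 1*(-1) = 4 + 1 = 5)
D(T) = 4/3 (D(T) = 24*(1/18) = 4/3)
c = -22 (c = (((-4 - 4) + 1) + 5)*11 = ((-8 + 1) + 5)*11 = (-7 + 5)*11 = -2*11 = -22)
M(Q, s) = -492 + Q + s
-434831 + M(D(R(1, 4)), c) = -434831 + (-492 + 4/3 - 22) = -434831 - 1538/3 = -1306031/3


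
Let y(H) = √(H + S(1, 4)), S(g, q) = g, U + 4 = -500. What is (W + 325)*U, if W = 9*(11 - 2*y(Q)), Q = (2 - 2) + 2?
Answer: -213696 + 9072*√3 ≈ -1.9798e+5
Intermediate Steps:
U = -504 (U = -4 - 500 = -504)
Q = 2 (Q = 0 + 2 = 2)
y(H) = √(1 + H) (y(H) = √(H + 1) = √(1 + H))
W = 99 - 18*√3 (W = 9*(11 - 2*√(1 + 2)) = 9*(11 - 2*√3) = 99 - 18*√3 ≈ 67.823)
(W + 325)*U = ((99 - 18*√3) + 325)*(-504) = (424 - 18*√3)*(-504) = -213696 + 9072*√3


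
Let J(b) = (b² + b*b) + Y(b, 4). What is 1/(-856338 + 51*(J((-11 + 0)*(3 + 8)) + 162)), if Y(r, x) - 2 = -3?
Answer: 1/645255 ≈ 1.5498e-6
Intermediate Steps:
Y(r, x) = -1 (Y(r, x) = 2 - 3 = -1)
J(b) = -1 + 2*b² (J(b) = (b² + b*b) - 1 = (b² + b²) - 1 = 2*b² - 1 = -1 + 2*b²)
1/(-856338 + 51*(J((-11 + 0)*(3 + 8)) + 162)) = 1/(-856338 + 51*((-1 + 2*((-11 + 0)*(3 + 8))²) + 162)) = 1/(-856338 + 51*((-1 + 2*(-11*11)²) + 162)) = 1/(-856338 + 51*((-1 + 2*(-121)²) + 162)) = 1/(-856338 + 51*((-1 + 2*14641) + 162)) = 1/(-856338 + 51*((-1 + 29282) + 162)) = 1/(-856338 + 51*(29281 + 162)) = 1/(-856338 + 51*29443) = 1/(-856338 + 1501593) = 1/645255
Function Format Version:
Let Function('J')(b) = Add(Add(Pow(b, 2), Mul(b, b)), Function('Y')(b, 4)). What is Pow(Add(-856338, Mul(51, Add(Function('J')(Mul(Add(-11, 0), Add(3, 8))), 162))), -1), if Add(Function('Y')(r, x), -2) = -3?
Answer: Rational(1, 645255) ≈ 1.5498e-6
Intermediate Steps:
Function('Y')(r, x) = -1 (Function('Y')(r, x) = Add(2, -3) = -1)
Function('J')(b) = Add(-1, Mul(2, Pow(b, 2))) (Function('J')(b) = Add(Add(Pow(b, 2), Mul(b, b)), -1) = Add(Add(Pow(b, 2), Pow(b, 2)), -1) = Add(Mul(2, Pow(b, 2)), -1) = Add(-1, Mul(2, Pow(b, 2))))
Pow(Add(-856338, Mul(51, Add(Function('J')(Mul(Add(-11, 0), Add(3, 8))), 162))), -1) = Pow(Add(-856338, Mul(51, Add(Add(-1, Mul(2, Pow(Mul(Add(-11, 0), Add(3, 8)), 2))), 162))), -1) = Pow(Add(-856338, Mul(51, Add(Add(-1, Mul(2, Pow(Mul(-11, 11), 2))), 162))), -1) = Pow(Add(-856338, Mul(51, Add(Add(-1, Mul(2, Pow(-121, 2))), 162))), -1) = Pow(Add(-856338, Mul(51, Add(Add(-1, Mul(2, 14641)), 162))), -1) = Pow(Add(-856338, Mul(51, Add(Add(-1, 29282), 162))), -1) = Pow(Add(-856338, Mul(51, Add(29281, 162))), -1) = Pow(Add(-856338, Mul(51, 29443)), -1) = Pow(Add(-856338, 1501593), -1) = Pow(645255, -1) = Rational(1, 645255)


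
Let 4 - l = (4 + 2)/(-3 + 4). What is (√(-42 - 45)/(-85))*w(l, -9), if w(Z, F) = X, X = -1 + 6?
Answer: -I*√87/17 ≈ -0.54867*I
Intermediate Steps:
X = 5
l = -2 (l = 4 - (4 + 2)/(-3 + 4) = 4 - 6/1 = 4 - 6 = -2)
w(Z, F) = 5
(√(-42 - 45)/(-85))*w(l, -9) = (√(-42 - 45)/(-85))*5 = -I*√87/85*5 = -I*√87/17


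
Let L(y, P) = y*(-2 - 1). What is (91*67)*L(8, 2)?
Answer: -146328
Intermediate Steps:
L(y, P) = -3*y (L(y, P) = y*(-3) = -3*y)
(91*67)*L(8, 2) = (91*67)*(-3*8) = 6097*(-24) = -146328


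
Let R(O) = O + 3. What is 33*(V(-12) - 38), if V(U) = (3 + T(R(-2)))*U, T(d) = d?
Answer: -2838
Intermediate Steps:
R(O) = 3 + O
V(U) = 4*U (V(U) = (3 + (3 - 2))*U = (3 + 1)*U = 4*U)
33*(V(-12) - 38) = 33*(4*(-12) - 38) = 33*(-48 - 38) = 33*(-86) = -2838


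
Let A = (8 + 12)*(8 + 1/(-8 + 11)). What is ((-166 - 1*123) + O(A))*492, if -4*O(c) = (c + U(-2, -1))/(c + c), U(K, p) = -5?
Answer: -28449531/200 ≈ -1.4225e+5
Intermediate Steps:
A = 500/3 (A = 20*(8 + 1/3) = 20*(8 + ⅓) = 20*(25/3) = 500/3 ≈ 166.67)
O(c) = -(-5 + c)/(8*c) (O(c) = -(c - 5)/(4*(c + c)) = -(-5 + c)/(4*(2*c)) = -(-5 + c)*1/(2*c)/4 = -(-5 + c)/(8*c))
((-166 - 1*123) + O(A))*492 = ((-166 - 1*123) + (5 - 1*500/3)/(8*(500/3)))*492 = ((-166 - 123) + (⅛)*(3/500)*(5 - 500/3))*492 = (-289 + (⅛)*(3/500)*(-485/3))*492 = (-289 - 97/800)*492 = -231297/800*492 = -28449531/200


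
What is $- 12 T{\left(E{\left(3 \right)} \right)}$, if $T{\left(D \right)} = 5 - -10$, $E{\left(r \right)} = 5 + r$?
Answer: $-180$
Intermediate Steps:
$T{\left(D \right)} = 15$ ($T{\left(D \right)} = 5 + 10 = 15$)
$- 12 T{\left(E{\left(3 \right)} \right)} = \left(-12\right) 15 = -180$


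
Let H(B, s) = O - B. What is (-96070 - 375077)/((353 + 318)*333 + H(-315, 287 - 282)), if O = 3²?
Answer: -157049/74589 ≈ -2.1055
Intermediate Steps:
O = 9
H(B, s) = 9 - B
(-96070 - 375077)/((353 + 318)*333 + H(-315, 287 - 282)) = (-96070 - 375077)/((353 + 318)*333 + (9 - 1*(-315))) = -471147/(671*333 + (9 + 315)) = -471147/(223443 + 324) = -471147/223767 = -471147*1/223767 = -157049/74589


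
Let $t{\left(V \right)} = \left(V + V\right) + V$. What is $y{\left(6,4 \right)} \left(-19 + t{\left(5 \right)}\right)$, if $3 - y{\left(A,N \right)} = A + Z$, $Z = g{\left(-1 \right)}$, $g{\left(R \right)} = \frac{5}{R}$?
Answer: $-8$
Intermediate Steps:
$Z = -5$ ($Z = \frac{5}{-1} = 5 \left(-1\right) = -5$)
$y{\left(A,N \right)} = 8 - A$ ($y{\left(A,N \right)} = 3 - \left(A - 5\right) = 3 - \left(-5 + A\right) = 8 - A$)
$t{\left(V \right)} = 3 V$ ($t{\left(V \right)} = 2 V + V = 3 V$)
$y{\left(6,4 \right)} \left(-19 + t{\left(5 \right)}\right) = \left(8 - 6\right) \left(-19 + 3 \cdot 5\right) = \left(8 - 6\right) \left(-19 + 15\right) = 2 \left(-4\right) = -8$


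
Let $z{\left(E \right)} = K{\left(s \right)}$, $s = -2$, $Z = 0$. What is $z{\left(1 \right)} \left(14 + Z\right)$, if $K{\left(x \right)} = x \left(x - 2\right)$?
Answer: $112$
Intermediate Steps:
$K{\left(x \right)} = x \left(-2 + x\right)$
$z{\left(E \right)} = 8$ ($z{\left(E \right)} = - 2 \left(-2 - 2\right) = \left(-2\right) \left(-4\right) = 8$)
$z{\left(1 \right)} \left(14 + Z\right) = 8 \left(14 + 0\right) = 8 \cdot 14 = 112$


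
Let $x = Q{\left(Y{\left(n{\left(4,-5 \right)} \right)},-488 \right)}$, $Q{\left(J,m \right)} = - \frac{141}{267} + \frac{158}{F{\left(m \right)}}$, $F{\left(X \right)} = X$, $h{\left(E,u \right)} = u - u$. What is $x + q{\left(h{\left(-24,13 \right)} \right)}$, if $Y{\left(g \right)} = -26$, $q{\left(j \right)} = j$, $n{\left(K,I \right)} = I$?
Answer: $- \frac{18499}{21716} \approx -0.85186$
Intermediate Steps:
$h{\left(E,u \right)} = 0$
$Q{\left(J,m \right)} = - \frac{47}{89} + \frac{158}{m}$ ($Q{\left(J,m \right)} = - \frac{141}{267} + \frac{158}{m} = \left(-141\right) \frac{1}{267} + \frac{158}{m} = - \frac{47}{89} + \frac{158}{m}$)
$x = - \frac{18499}{21716}$ ($x = - \frac{47}{89} + \frac{158}{-488} = - \frac{47}{89} + 158 \left(- \frac{1}{488}\right) = - \frac{47}{89} - \frac{79}{244} = - \frac{18499}{21716} \approx -0.85186$)
$x + q{\left(h{\left(-24,13 \right)} \right)} = - \frac{18499}{21716} + 0 = - \frac{18499}{21716}$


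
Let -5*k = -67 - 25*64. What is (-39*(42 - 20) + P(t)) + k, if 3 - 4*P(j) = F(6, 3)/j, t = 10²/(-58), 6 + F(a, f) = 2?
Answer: -52443/100 ≈ -524.43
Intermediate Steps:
F(a, f) = -4 (F(a, f) = -6 + 2 = -4)
k = 1667/5 (k = -(-67 - 25*64)/5 = -(-67 - 1600)/5 = -⅕*(-1667) = 1667/5 ≈ 333.40)
t = -50/29 (t = 100*(-1/58) = -50/29 ≈ -1.7241)
P(j) = ¾ + 1/j (P(j) = ¾ - (-1)/j = ¾ + 1/j)
(-39*(42 - 20) + P(t)) + k = (-39*(42 - 20) + (¾ + 1/(-50/29))) + 1667/5 = (-39*22 + (¾ - 29/50)) + 1667/5 = (-858 + 17/100) + 1667/5 = -85783/100 + 1667/5 = -52443/100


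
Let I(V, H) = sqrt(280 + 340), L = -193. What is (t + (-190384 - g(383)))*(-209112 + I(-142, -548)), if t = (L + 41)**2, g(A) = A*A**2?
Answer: 11783287009704 - 112698334*sqrt(155) ≈ 1.1782e+13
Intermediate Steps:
g(A) = A**3
t = 23104 (t = (-193 + 41)**2 = (-152)**2 = 23104)
I(V, H) = 2*sqrt(155) (I(V, H) = sqrt(620) = 2*sqrt(155))
(t + (-190384 - g(383)))*(-209112 + I(-142, -548)) = (23104 + (-190384 - 1*383**3))*(-209112 + 2*sqrt(155)) = (23104 + (-190384 - 1*56181887))*(-209112 + 2*sqrt(155)) = (23104 + (-190384 - 56181887))*(-209112 + 2*sqrt(155)) = (23104 - 56372271)*(-209112 + 2*sqrt(155)) = -56349167*(-209112 + 2*sqrt(155)) = 11783287009704 - 112698334*sqrt(155)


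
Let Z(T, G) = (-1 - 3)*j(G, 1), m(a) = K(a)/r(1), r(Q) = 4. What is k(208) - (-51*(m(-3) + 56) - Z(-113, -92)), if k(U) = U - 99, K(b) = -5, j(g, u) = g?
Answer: 13077/4 ≈ 3269.3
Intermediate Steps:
m(a) = -5/4
k(U) = -99 + U
Z(T, G) = -4*G (Z(T, G) = (-1 - 3)*G = -4*G)
k(208) - (-51*(m(-3) + 56) - Z(-113, -92)) = (-99 + 208) - (-51*(-5/4 + 56) - (-4)*(-92)) = 109 - (-51*219/4 - 1*368) = 109 - (-11169/4 - 368) = 109 - 1*(-12641/4) = 109 + 12641/4 = 13077/4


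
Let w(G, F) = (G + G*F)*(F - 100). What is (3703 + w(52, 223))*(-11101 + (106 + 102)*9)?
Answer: -13256600203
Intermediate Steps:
w(G, F) = (-100 + F)*(G + F*G) (w(G, F) = (G + F*G)*(-100 + F) = (-100 + F)*(G + F*G))
(3703 + w(52, 223))*(-11101 + (106 + 102)*9) = (3703 + 52*(-100 + 223² - 99*223))*(-11101 + (106 + 102)*9) = (3703 + 52*(-100 + 49729 - 22077))*(-11101 + 208*9) = (3703 + 52*27552)*(-11101 + 1872) = (3703 + 1432704)*(-9229) = 1436407*(-9229) = -13256600203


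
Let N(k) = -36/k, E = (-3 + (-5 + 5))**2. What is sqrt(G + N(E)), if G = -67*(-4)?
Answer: 2*sqrt(66) ≈ 16.248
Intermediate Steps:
E = 9 (E = (-3 + 0)**2 = (-3)**2 = 9)
G = 268
sqrt(G + N(E)) = sqrt(268 - 36/9) = sqrt(268 - 36*1/9) = sqrt(268 - 4) = sqrt(264) = 2*sqrt(66)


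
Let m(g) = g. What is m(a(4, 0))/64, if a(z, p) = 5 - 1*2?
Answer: 3/64 ≈ 0.046875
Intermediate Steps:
a(z, p) = 3 (a(z, p) = 5 - 2 = 3)
m(a(4, 0))/64 = 3/64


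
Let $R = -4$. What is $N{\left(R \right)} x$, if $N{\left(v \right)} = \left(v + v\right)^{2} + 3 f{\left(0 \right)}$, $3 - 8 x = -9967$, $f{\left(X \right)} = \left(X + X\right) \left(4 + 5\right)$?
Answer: $79760$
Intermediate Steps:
$f{\left(X \right)} = 18 X$ ($f{\left(X \right)} = 2 X 9 = 18 X$)
$x = \frac{4985}{4}$ ($x = \frac{3}{8} - - \frac{9967}{8} = \frac{3}{8} + \frac{9967}{8} = \frac{4985}{4} \approx 1246.3$)
$N{\left(v \right)} = 4 v^{2}$ ($N{\left(v \right)} = \left(v + v\right)^{2} + 3 \cdot 18 \cdot 0 = \left(2 v\right)^{2} + 3 \cdot 0 = 4 v^{2} + 0 = 4 v^{2}$)
$N{\left(R \right)} x = 4 \left(-4\right)^{2} \cdot \frac{4985}{4} = 4 \cdot 16 \cdot \frac{4985}{4} = 64 \cdot \frac{4985}{4} = 79760$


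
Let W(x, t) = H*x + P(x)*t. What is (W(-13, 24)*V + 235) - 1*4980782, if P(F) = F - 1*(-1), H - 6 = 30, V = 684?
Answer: -5497651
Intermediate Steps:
H = 36 (H = 6 + 30 = 36)
P(F) = 1 + F (P(F) = F + 1 = 1 + F)
W(x, t) = 36*x + t*(1 + x) (W(x, t) = 36*x + (1 + x)*t = 36*x + t*(1 + x))
(W(-13, 24)*V + 235) - 1*4980782 = ((36*(-13) + 24*(1 - 13))*684 + 235) - 1*4980782 = ((-468 + 24*(-12))*684 + 235) - 4980782 = ((-468 - 288)*684 + 235) - 4980782 = (-756*684 + 235) - 4980782 = (-517104 + 235) - 4980782 = -516869 - 4980782 = -5497651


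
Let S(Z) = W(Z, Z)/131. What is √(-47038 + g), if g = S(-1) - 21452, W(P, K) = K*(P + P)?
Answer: 2*I*√293839157/131 ≈ 261.71*I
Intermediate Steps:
W(P, K) = 2*K*P (W(P, K) = K*(2*P) = 2*K*P)
S(Z) = 2*Z²/131 (S(Z) = (2*Z*Z)/131 = (2*Z²)*(1/131) = 2*Z²/131)
g = -2810210/131 (g = (2/131)*(-1)² - 21452 = (2/131)*1 - 21452 = 2/131 - 21452 = -2810210/131 ≈ -21452.)
√(-47038 + g) = √(-47038 - 2810210/131) = √(-8972188/131) = 2*I*√293839157/131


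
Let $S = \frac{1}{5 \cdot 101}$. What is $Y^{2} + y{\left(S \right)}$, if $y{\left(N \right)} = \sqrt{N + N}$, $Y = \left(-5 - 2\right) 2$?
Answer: $196 + \frac{\sqrt{1010}}{505} \approx 196.06$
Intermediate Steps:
$Y = -14$ ($Y = \left(-7\right) 2 = -14$)
$S = \frac{1}{505} \approx 0.0019802$
$y{\left(N \right)} = \sqrt{2} \sqrt{N}$ ($y{\left(N \right)} = \sqrt{2 N} = \sqrt{2} \sqrt{N}$)
$Y^{2} + y{\left(S \right)} = \left(-14\right)^{2} + \frac{\sqrt{2}}{\sqrt{505}} = 196 + \sqrt{2} \frac{\sqrt{505}}{505} = 196 + \frac{\sqrt{1010}}{505}$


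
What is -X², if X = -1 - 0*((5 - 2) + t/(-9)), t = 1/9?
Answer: -1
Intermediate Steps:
t = ⅑ ≈ 0.11111
X = -1 (X = -1 - 0*((5 - 2) + (⅑)/(-9)) = -1 - 0*(3 + (⅑)*(-⅑)) = -1 - 0*(3 - 1/81) = -1 - 0*242/81 = -1 - 1*0 = -1 + 0 = -1)
-X² = -1*(-1)² = -1*1 = -1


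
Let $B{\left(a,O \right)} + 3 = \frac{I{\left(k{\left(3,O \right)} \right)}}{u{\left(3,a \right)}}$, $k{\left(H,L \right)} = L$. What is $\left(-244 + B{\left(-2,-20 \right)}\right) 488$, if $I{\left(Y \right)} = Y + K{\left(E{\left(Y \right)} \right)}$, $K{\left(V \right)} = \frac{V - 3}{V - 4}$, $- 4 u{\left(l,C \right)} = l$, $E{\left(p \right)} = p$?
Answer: $- \frac{973316}{9} \approx -1.0815 \cdot 10^{5}$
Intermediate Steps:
$u{\left(l,C \right)} = - \frac{l}{4}$
$K{\left(V \right)} = \frac{-3 + V}{-4 + V}$
$I{\left(Y \right)} = Y + \frac{-3 + Y}{-4 + Y}$
$B{\left(a,O \right)} = -3 - \frac{4 \left(-3 + O + O \left(-4 + O\right)\right)}{3 \left(-4 + O\right)}$ ($B{\left(a,O \right)} = -3 + \frac{\frac{1}{-4 + O} \left(-3 + O + O \left(-4 + O\right)\right)}{\left(- \frac{1}{4}\right) 3} = -3 + \frac{\frac{1}{-4 + O} \left(-3 + O + O \left(-4 + O\right)\right)}{- \frac{3}{4}} = -3 + \frac{-3 + O + O \left(-4 + O\right)}{-4 + O} \left(- \frac{4}{3}\right) = -3 - \frac{4 \left(-3 + O + O \left(-4 + O\right)\right)}{3 \left(-4 + O\right)}$)
$\left(-244 + B{\left(-2,-20 \right)}\right) 488 = \left(-244 + \frac{16 - 20 - \frac{4 \left(-20\right)^{2}}{3}}{-4 - 20}\right) 488 = \left(-244 + \frac{16 - 20 - \frac{1600}{3}}{-24}\right) 488 = \left(-244 - \frac{16 - 20 - \frac{1600}{3}}{24}\right) 488 = \left(-244 - - \frac{403}{18}\right) 488 = \left(-244 + \frac{403}{18}\right) 488 = \left(- \frac{3989}{18}\right) 488 = - \frac{973316}{9}$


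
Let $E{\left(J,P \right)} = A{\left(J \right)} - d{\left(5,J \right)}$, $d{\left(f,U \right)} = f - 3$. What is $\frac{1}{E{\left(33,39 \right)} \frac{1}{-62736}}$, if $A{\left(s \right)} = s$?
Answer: $- \frac{62736}{31} \approx -2023.7$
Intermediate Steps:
$d{\left(f,U \right)} = -3 + f$
$E{\left(J,P \right)} = -2 + J$ ($E{\left(J,P \right)} = J - \left(-3 + 5\right) = J - 2 = -2 + J$)
$\frac{1}{E{\left(33,39 \right)} \frac{1}{-62736}} = \frac{1}{\left(-2 + 33\right) \frac{1}{-62736}} = \frac{1}{31 \left(- \frac{1}{62736}\right)} = \frac{1}{- \frac{31}{62736}} = - \frac{62736}{31}$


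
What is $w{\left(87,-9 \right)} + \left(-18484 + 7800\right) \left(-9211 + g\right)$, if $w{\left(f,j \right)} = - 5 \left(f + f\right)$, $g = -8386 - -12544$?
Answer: $53985382$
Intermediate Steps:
$g = 4158$ ($g = -8386 + 12544 = 4158$)
$w{\left(f,j \right)} = - 10 f$ ($w{\left(f,j \right)} = - 5 \cdot 2 f = - 10 f$)
$w{\left(87,-9 \right)} + \left(-18484 + 7800\right) \left(-9211 + g\right) = \left(-10\right) 87 + \left(-18484 + 7800\right) \left(-9211 + 4158\right) = -870 - -53986252 = -870 + 53986252 = 53985382$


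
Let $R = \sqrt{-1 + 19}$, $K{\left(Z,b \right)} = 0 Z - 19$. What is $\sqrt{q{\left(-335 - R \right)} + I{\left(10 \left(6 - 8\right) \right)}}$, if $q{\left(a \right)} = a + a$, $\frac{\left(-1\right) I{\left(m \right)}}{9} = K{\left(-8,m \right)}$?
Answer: $\sqrt{-499 - 6 \sqrt{2}} \approx 22.527 i$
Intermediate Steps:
$K{\left(Z,b \right)} = -19$ ($K{\left(Z,b \right)} = 0 - 19 = -19$)
$I{\left(m \right)} = 171$ ($I{\left(m \right)} = \left(-9\right) \left(-19\right) = 171$)
$R = 3 \sqrt{2}$ ($R = \sqrt{18} = 3 \sqrt{2} \approx 4.2426$)
$q{\left(a \right)} = 2 a$
$\sqrt{q{\left(-335 - R \right)} + I{\left(10 \left(6 - 8\right) \right)}} = \sqrt{2 \left(-335 - 3 \sqrt{2}\right) + 171} = \sqrt{\left(-670 - 6 \sqrt{2}\right) + 171} = \sqrt{-499 - 6 \sqrt{2}}$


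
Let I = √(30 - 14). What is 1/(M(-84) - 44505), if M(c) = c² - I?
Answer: -1/37453 ≈ -2.6700e-5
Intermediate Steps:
I = 4 (I = √16 = 4)
M(c) = -4 + c² (M(c) = c² - 1*4 = c² - 4 = -4 + c²)
1/(M(-84) - 44505) = 1/((-4 + (-84)²) - 44505) = 1/((-4 + 7056) - 44505) = 1/(7052 - 44505) = 1/(-37453) = -1/37453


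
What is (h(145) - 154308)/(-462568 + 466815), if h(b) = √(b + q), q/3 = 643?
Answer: -154308/4247 + √2074/4247 ≈ -36.323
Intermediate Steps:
q = 1929 (q = 3*643 = 1929)
h(b) = √(1929 + b) (h(b) = √(b + 1929) = √(1929 + b))
(h(145) - 154308)/(-462568 + 466815) = (√(1929 + 145) - 154308)/(-462568 + 466815) = (√2074 - 154308)/4247 = (-154308 + √2074)*(1/4247) = -154308/4247 + √2074/4247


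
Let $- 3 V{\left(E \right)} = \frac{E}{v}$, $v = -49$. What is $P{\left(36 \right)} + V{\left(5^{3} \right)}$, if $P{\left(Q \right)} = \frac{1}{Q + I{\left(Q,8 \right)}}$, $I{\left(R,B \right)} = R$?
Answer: $\frac{3049}{3528} \approx 0.86423$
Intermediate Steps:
$P{\left(Q \right)} = \frac{1}{2 Q}$ ($P{\left(Q \right)} = \frac{1}{Q + Q} = \frac{1}{2 Q}$)
$V{\left(E \right)} = \frac{E}{147}$ ($V{\left(E \right)} = - \frac{E \frac{1}{-49}}{3} = - \frac{E \left(- \frac{1}{49}\right)}{3} = - \frac{\left(- \frac{1}{49}\right) E}{3} = \frac{E}{147}$)
$P{\left(36 \right)} + V{\left(5^{3} \right)} = \frac{1}{2 \cdot 36} + \frac{5^{3}}{147} = \frac{1}{2} \cdot \frac{1}{36} + \frac{1}{147} \cdot 125 = \frac{1}{72} + \frac{125}{147} = \frac{3049}{3528}$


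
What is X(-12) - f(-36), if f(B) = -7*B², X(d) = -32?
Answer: 9040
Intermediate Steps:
X(-12) - f(-36) = -32 - (-7)*(-36)² = -32 - (-7)*1296 = -32 - 1*(-9072) = -32 + 9072 = 9040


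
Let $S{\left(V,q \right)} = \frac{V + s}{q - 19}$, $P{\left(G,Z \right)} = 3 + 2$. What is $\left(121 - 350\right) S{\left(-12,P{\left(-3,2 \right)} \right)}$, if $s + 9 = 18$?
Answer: $- \frac{687}{14} \approx -49.071$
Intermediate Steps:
$s = 9$ ($s = -9 + 18 = 9$)
$P{\left(G,Z \right)} = 5$
$S{\left(V,q \right)} = \frac{9 + V}{-19 + q}$ ($S{\left(V,q \right)} = \frac{V + 9}{q - 19} = \frac{9 + V}{-19 + q}$)
$\left(121 - 350\right) S{\left(-12,P{\left(-3,2 \right)} \right)} = \left(121 - 350\right) \frac{9 - 12}{-19 + 5} = - 229 \frac{1}{-14} \left(-3\right) = - 229 \left(\left(- \frac{1}{14}\right) \left(-3\right)\right) = \left(-229\right) \frac{3}{14} = - \frac{687}{14}$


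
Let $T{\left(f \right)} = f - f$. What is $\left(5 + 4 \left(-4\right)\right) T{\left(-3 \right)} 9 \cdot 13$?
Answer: $0$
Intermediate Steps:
$T{\left(f \right)} = 0$
$\left(5 + 4 \left(-4\right)\right) T{\left(-3 \right)} 9 \cdot 13 = \left(5 + 4 \left(-4\right)\right) 0 \cdot 9 \cdot 13 = \left(5 - 16\right) 0 \cdot 13 = \left(-11\right) 0 = 0$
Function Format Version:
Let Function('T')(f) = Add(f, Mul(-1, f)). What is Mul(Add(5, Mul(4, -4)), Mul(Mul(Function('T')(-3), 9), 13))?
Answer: 0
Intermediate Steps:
Function('T')(f) = 0
Mul(Add(5, Mul(4, -4)), Mul(Mul(Function('T')(-3), 9), 13)) = Mul(Add(5, Mul(4, -4)), Mul(Mul(0, 9), 13)) = Mul(Add(5, -16), Mul(0, 13)) = Mul(-11, 0) = 0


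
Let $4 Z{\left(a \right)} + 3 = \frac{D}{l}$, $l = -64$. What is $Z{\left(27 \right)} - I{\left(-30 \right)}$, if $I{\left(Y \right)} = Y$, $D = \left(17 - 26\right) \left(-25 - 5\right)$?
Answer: $\frac{3609}{128} \approx 28.195$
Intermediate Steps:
$D = 270$ ($D = \left(-9\right) \left(-30\right) = 270$)
$Z{\left(a \right)} = - \frac{231}{128}$ ($Z{\left(a \right)} = - \frac{3}{4} + \frac{270 \frac{1}{-64}}{4} = - \frac{3}{4} + \frac{270 \left(- \frac{1}{64}\right)}{4} = - \frac{3}{4} + \frac{1}{4} \left(- \frac{135}{32}\right) = - \frac{3}{4} - \frac{135}{128} = - \frac{231}{128}$)
$Z{\left(27 \right)} - I{\left(-30 \right)} = - \frac{231}{128} - -30 = - \frac{231}{128} + 30 = \frac{3609}{128}$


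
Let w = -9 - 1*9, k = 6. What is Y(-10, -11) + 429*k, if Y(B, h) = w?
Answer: 2556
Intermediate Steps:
w = -18 (w = -9 - 9 = -18)
Y(B, h) = -18
Y(-10, -11) + 429*k = -18 + 429*6 = -18 + 2574 = 2556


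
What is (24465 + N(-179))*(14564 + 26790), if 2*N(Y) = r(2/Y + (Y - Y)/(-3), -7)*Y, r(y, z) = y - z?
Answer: 985858683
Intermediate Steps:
N(Y) = Y*(7 + 2/Y)/2 (N(Y) = (((2/Y + (Y - Y)/(-3)) - 1*(-7))*Y)/2 = (((2/Y + 0*(-1/3)) + 7)*Y)/2 = (((2/Y + 0) + 7)*Y)/2 = ((2/Y + 7)*Y)/2 = ((7 + 2/Y)*Y)/2 = (Y*(7 + 2/Y))/2 = Y*(7 + 2/Y)/2)
(24465 + N(-179))*(14564 + 26790) = (24465 + (1 + (7/2)*(-179)))*(14564 + 26790) = (24465 + (1 - 1253/2))*41354 = (24465 - 1251/2)*41354 = (47679/2)*41354 = 985858683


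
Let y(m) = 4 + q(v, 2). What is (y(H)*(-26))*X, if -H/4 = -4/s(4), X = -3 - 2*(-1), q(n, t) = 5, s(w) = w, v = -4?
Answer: 234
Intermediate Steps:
X = -1 (X = -3 + 2 = -1)
H = 4 (H = -(-16)/4 = -4*(-1) = 4)
y(m) = 9 (y(m) = 4 + 5 = 9)
(y(H)*(-26))*X = (9*(-26))*(-1) = -234*(-1) = 234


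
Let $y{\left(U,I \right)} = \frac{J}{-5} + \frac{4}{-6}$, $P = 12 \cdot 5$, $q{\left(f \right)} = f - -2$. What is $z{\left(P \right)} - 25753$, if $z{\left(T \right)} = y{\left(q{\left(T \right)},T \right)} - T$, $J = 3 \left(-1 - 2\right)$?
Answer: $- \frac{387178}{15} \approx -25812.0$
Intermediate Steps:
$q{\left(f \right)} = 2 + f$ ($q{\left(f \right)} = f + 2 = 2 + f$)
$J = -9$ ($J = 3 \left(-3\right) = -9$)
$P = 60$
$y{\left(U,I \right)} = \frac{17}{15}$ ($y{\left(U,I \right)} = - \frac{9}{-5} + \frac{4}{-6} = \left(-9\right) \left(- \frac{1}{5}\right) + 4 \left(- \frac{1}{6}\right) = \frac{9}{5} - \frac{2}{3} = \frac{17}{15}$)
$z{\left(T \right)} = \frac{17}{15} - T$
$z{\left(P \right)} - 25753 = \left(\frac{17}{15} - 60\right) - 25753 = - \frac{883}{15} - 25753 = - \frac{387178}{15}$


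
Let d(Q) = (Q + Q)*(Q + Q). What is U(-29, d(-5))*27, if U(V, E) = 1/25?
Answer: 27/25 ≈ 1.0800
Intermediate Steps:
d(Q) = 4*Q² (d(Q) = (2*Q)*(2*Q) = 4*Q²)
U(V, E) = 1/25
U(-29, d(-5))*27 = (1/25)*27 = 27/25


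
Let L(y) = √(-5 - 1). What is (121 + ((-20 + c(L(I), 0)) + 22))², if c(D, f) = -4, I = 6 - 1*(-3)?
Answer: 14161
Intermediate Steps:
I = 9 (I = 6 + 3 = 9)
L(y) = I*√6 (L(y) = √(-6) = I*√6)
(121 + ((-20 + c(L(I), 0)) + 22))² = (121 + ((-20 - 4) + 22))² = (121 + (-24 + 22))² = (121 - 2)² = 119² = 14161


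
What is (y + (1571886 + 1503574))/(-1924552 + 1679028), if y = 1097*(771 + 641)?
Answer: -1156106/61381 ≈ -18.835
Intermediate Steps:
y = 1548964 (y = 1097*1412 = 1548964)
(y + (1571886 + 1503574))/(-1924552 + 1679028) = (1548964 + (1571886 + 1503574))/(-1924552 + 1679028) = (1548964 + 3075460)/(-245524) = 4624424*(-1/245524) = -1156106/61381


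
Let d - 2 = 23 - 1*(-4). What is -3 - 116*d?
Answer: -3367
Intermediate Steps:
d = 29 (d = 2 + (23 - 1*(-4)) = 2 + (23 + 4) = 2 + 27 = 29)
-3 - 116*d = -3 - 116*29 = -3 - 3364 = -3367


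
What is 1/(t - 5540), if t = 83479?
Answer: 1/77939 ≈ 1.2831e-5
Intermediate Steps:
1/(t - 5540) = 1/(83479 - 5540) = 1/77939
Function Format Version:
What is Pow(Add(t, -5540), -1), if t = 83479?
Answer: Rational(1, 77939) ≈ 1.2831e-5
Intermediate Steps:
Pow(Add(t, -5540), -1) = Pow(Add(83479, -5540), -1) = Pow(77939, -1) = Rational(1, 77939)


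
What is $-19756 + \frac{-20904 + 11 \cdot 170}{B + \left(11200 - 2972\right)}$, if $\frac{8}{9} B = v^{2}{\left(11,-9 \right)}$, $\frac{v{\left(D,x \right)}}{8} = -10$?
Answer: $- \frac{152407301}{7714} \approx -19757.0$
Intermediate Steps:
$v{\left(D,x \right)} = -80$ ($v{\left(D,x \right)} = 8 \left(-10\right) = -80$)
$B = 7200$ ($B = \frac{9 \left(-80\right)^{2}}{8} = \frac{9}{8} \cdot 6400 = 7200$)
$-19756 + \frac{-20904 + 11 \cdot 170}{B + \left(11200 - 2972\right)} = -19756 + \frac{-20904 + 11 \cdot 170}{7200 + \left(11200 - 2972\right)} = -19756 + \frac{-20904 + 1870}{7200 + \left(11200 - 2972\right)} = -19756 - \frac{19034}{7200 + 8228} = -19756 - \frac{19034}{15428} = -19756 - \frac{9517}{7714} = - \frac{152407301}{7714}$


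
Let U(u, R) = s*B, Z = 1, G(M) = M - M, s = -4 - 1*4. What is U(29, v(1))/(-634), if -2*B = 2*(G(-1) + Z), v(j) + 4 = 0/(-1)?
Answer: -4/317 ≈ -0.012618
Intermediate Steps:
s = -8 (s = -4 - 4 = -8)
G(M) = 0
v(j) = -4 (v(j) = -4 + 0/(-1) = -4 + 0*(-1) = -4 + 0 = -4)
B = -1 (B = -(0 + 1) = -1 ≈ -1.0000)
U(u, R) = 8 (U(u, R) = -8*(-1) = 8)
U(29, v(1))/(-634) = 8/(-634) = 8*(-1/634) = -4/317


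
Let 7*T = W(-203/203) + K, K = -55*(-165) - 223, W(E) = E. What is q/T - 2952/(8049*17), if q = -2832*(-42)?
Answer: 37967374104/403702961 ≈ 94.048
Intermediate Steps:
q = 118944
K = 8852 (K = 9075 - 223 = 8852)
T = 8851/7 (T = (-203/203 + 8852)/7 = (-203*1/203 + 8852)/7 = (-1 + 8852)/7 = (⅐)*8851 = 8851/7 ≈ 1264.4)
q/T - 2952/(8049*17) = 118944/(8851/7) - 2952/(8049*17) = 118944*(7/8851) - 2952/136833 = 832608/8851 - 2952*1/136833 = 832608/8851 - 984/45611 = 37967374104/403702961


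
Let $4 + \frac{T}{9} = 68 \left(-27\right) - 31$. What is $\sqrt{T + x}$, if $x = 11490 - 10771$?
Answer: $2 i \sqrt{4030} \approx 126.96 i$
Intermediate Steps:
$x = 719$ ($x = 11490 - 10771 = 719$)
$T = -16839$ ($T = -36 + 9 \left(68 \left(-27\right) - 31\right) = -36 + 9 \left(-1836 - 31\right) = -36 + 9 \left(-1867\right) = -36 - 16803 = -16839$)
$\sqrt{T + x} = \sqrt{-16839 + 719} = \sqrt{-16120} = 2 i \sqrt{4030}$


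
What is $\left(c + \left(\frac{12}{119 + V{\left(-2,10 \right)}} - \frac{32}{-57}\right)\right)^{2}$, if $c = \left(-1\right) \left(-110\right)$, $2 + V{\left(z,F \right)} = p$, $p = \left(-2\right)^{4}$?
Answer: $\frac{1949222500}{159201} \approx 12244.0$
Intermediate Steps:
$p = 16$
$V{\left(z,F \right)} = 14$ ($V{\left(z,F \right)} = -2 + 16 = 14$)
$c = 110$
$\left(c + \left(\frac{12}{119 + V{\left(-2,10 \right)}} - \frac{32}{-57}\right)\right)^{2} = \left(110 + \left(\frac{12}{119 + 14} - \frac{32}{-57}\right)\right)^{2} = \left(110 + \left(\frac{12}{133} - - \frac{32}{57}\right)\right)^{2} = \left(110 + \left(12 \cdot \frac{1}{133} + \frac{32}{57}\right)\right)^{2} = \left(110 + \left(\frac{12}{133} + \frac{32}{57}\right)\right)^{2} = \left(110 + \frac{260}{399}\right)^{2} = \left(\frac{44150}{399}\right)^{2} = \frac{1949222500}{159201}$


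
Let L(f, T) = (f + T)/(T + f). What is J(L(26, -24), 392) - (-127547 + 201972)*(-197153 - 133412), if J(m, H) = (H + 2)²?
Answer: 24602455361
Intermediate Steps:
L(f, T) = 1 (L(f, T) = (T + f)/(T + f) = 1)
J(m, H) = (2 + H)²
J(L(26, -24), 392) - (-127547 + 201972)*(-197153 - 133412) = (2 + 392)² - (-127547 + 201972)*(-197153 - 133412) = 394² - 74425*(-330565) = 155236 - 1*(-24602300125) = 155236 + 24602300125 = 24602455361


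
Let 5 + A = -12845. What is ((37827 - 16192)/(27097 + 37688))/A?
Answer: -4327/166497450 ≈ -2.5988e-5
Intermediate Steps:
A = -12850 (A = -5 - 12845 = -12850)
((37827 - 16192)/(27097 + 37688))/A = ((37827 - 16192)/(27097 + 37688))/(-12850) = (21635/64785)*(-1/12850) = (21635*(1/64785))*(-1/12850) = (4327/12957)*(-1/12850) = -4327/166497450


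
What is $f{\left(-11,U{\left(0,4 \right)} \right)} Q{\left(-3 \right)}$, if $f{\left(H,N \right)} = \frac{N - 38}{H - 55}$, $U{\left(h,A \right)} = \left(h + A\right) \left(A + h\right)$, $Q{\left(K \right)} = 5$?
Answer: $\frac{5}{3} \approx 1.6667$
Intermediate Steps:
$U{\left(h,A \right)} = \left(A + h\right)^{2}$ ($U{\left(h,A \right)} = \left(A + h\right) \left(A + h\right) = \left(A + h\right)^{2}$)
$f{\left(H,N \right)} = \frac{-38 + N}{-55 + H}$
$f{\left(-11,U{\left(0,4 \right)} \right)} Q{\left(-3 \right)} = \frac{-38 + \left(4 + 0\right)^{2}}{-55 - 11} \cdot 5 = \frac{-38 + 4^{2}}{-66} \cdot 5 = - \frac{-38 + 16}{66} \cdot 5 = \left(- \frac{1}{66}\right) \left(-22\right) 5 = \frac{1}{3} \cdot 5 = \frac{5}{3}$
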